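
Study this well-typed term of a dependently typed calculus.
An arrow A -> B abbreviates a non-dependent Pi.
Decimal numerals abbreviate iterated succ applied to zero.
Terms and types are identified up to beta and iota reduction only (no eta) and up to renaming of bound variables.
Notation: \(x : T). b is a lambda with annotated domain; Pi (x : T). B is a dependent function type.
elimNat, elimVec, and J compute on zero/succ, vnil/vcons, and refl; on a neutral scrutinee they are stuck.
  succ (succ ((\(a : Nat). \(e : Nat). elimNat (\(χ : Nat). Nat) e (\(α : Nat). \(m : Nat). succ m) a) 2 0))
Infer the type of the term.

inferred type:
  Nat


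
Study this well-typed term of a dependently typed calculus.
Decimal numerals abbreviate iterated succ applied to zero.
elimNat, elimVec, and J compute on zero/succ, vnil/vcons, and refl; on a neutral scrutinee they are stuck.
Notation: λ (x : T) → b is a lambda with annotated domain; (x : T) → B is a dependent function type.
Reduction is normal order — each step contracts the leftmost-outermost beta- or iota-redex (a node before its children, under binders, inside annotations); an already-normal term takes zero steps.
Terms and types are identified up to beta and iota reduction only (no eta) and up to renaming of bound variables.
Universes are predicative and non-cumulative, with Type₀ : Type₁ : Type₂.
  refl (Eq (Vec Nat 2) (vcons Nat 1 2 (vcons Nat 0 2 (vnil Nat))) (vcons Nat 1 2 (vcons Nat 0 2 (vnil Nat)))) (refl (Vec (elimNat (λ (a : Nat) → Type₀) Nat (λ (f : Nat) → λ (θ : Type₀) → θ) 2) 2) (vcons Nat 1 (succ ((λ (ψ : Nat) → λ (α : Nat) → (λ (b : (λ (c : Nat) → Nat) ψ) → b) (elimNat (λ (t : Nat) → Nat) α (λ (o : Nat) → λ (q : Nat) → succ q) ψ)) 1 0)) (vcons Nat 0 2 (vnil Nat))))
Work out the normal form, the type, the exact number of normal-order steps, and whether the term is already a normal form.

reduced normal form:
  refl (Eq (Vec Nat 2) (vcons Nat 1 2 (vcons Nat 0 2 (vnil Nat))) (vcons Nat 1 2 (vcons Nat 0 2 (vnil Nat)))) (refl (Vec Nat 2) (vcons Nat 1 2 (vcons Nat 0 2 (vnil Nat))))
type:
  Eq (Eq (Vec Nat 2) (vcons Nat 1 2 (vcons Nat 0 2 (vnil Nat))) (vcons Nat 1 2 (vcons Nat 0 2 (vnil Nat)))) (refl (Vec Nat 2) (vcons Nat 1 2 (vcons Nat 0 2 (vnil Nat)))) (refl (Vec Nat 2) (vcons Nat 1 2 (vcons Nat 0 2 (vnil Nat))))
steps to reach normal form (normal order): 14
already normal: no
first redex: an elimNat iota-redex


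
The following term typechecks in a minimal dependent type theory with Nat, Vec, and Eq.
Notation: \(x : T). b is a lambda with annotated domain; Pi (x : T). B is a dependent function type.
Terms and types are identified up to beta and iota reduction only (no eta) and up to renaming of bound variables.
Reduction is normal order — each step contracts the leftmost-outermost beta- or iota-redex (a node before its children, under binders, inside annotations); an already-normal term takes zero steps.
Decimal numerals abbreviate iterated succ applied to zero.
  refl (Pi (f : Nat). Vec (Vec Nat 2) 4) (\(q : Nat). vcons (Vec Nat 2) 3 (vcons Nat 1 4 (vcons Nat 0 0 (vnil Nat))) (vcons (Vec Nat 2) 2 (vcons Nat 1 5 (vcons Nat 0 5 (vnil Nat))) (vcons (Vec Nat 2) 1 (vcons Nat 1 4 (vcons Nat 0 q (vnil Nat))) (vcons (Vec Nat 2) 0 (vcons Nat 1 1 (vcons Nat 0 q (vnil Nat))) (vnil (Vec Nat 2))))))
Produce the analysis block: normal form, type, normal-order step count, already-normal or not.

normal form:
  refl (Pi (f : Nat). Vec (Vec Nat 2) 4) (\(q : Nat). vcons (Vec Nat 2) 3 (vcons Nat 1 4 (vcons Nat 0 0 (vnil Nat))) (vcons (Vec Nat 2) 2 (vcons Nat 1 5 (vcons Nat 0 5 (vnil Nat))) (vcons (Vec Nat 2) 1 (vcons Nat 1 4 (vcons Nat 0 q (vnil Nat))) (vcons (Vec Nat 2) 0 (vcons Nat 1 1 (vcons Nat 0 q (vnil Nat))) (vnil (Vec Nat 2))))))
the term's type:
  Eq (Pi (f : Nat). Vec (Vec Nat 2) 4) (\(q : Nat). vcons (Vec Nat 2) 3 (vcons Nat 1 4 (vcons Nat 0 0 (vnil Nat))) (vcons (Vec Nat 2) 2 (vcons Nat 1 5 (vcons Nat 0 5 (vnil Nat))) (vcons (Vec Nat 2) 1 (vcons Nat 1 4 (vcons Nat 0 q (vnil Nat))) (vcons (Vec Nat 2) 0 (vcons Nat 1 1 (vcons Nat 0 q (vnil Nat))) (vnil (Vec Nat 2)))))) (\(μ : Nat). vcons (Vec Nat 2) 3 (vcons Nat 1 4 (vcons Nat 0 0 (vnil Nat))) (vcons (Vec Nat 2) 2 (vcons Nat 1 5 (vcons Nat 0 5 (vnil Nat))) (vcons (Vec Nat 2) 1 (vcons Nat 1 4 (vcons Nat 0 μ (vnil Nat))) (vcons (Vec Nat 2) 0 (vcons Nat 1 1 (vcons Nat 0 μ (vnil Nat))) (vnil (Vec Nat 2))))))
normal-order step count: 0
already normal: yes


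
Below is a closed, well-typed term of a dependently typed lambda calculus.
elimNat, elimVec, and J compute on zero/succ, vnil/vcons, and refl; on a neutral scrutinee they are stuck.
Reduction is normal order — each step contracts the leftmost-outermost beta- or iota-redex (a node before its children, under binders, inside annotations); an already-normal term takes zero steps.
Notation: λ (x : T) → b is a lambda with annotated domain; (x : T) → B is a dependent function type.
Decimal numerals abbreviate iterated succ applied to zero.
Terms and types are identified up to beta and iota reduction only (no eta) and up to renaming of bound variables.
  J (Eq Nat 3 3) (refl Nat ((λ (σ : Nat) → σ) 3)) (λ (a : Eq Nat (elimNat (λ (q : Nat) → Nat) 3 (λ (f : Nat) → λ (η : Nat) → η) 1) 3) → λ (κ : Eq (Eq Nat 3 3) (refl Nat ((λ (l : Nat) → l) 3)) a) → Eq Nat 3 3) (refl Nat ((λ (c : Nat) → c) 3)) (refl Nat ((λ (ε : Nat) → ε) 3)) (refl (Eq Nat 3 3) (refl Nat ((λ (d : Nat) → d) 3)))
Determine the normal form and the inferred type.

resulting normal form:
  refl Nat 3
inferred type:
  Eq Nat 3 3


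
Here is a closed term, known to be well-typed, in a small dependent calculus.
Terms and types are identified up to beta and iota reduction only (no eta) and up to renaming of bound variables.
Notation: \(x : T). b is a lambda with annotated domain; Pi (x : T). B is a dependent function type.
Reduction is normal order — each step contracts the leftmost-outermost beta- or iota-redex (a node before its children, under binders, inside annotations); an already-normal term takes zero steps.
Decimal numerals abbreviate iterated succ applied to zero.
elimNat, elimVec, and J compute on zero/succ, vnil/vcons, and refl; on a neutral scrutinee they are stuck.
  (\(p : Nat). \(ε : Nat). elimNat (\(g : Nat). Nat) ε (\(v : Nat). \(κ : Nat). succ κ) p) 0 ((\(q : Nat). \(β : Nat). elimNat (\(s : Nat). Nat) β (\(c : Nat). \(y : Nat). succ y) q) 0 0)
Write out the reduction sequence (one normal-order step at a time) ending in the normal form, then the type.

normal-order reduction:
  (\(p : Nat). \(ε : Nat). elimNat (\(g : Nat). Nat) ε (\(v : Nat). \(κ : Nat). succ κ) p) 0 ((\(q : Nat). \(β : Nat). elimNat (\(s : Nat). Nat) β (\(c : Nat). \(y : Nat). succ y) q) 0 0)
  ~> (\(p : Nat). elimNat (\(ε : Nat). Nat) p (\(g : Nat). \(v : Nat). succ v) 0) ((\(κ : Nat). \(q : Nat). elimNat (\(β : Nat). Nat) q (\(s : Nat). \(c : Nat). succ c) κ) 0 0)
  ~> elimNat (\(p : Nat). Nat) ((\(ε : Nat). \(g : Nat). elimNat (\(v : Nat). Nat) g (\(κ : Nat). \(q : Nat). succ q) ε) 0 0) (\(β : Nat). \(s : Nat). succ s) 0
  ~> (\(p : Nat). \(ε : Nat). elimNat (\(g : Nat). Nat) ε (\(v : Nat). \(κ : Nat). succ κ) p) 0 0
  ~> (\(p : Nat). elimNat (\(ε : Nat). Nat) p (\(g : Nat). \(v : Nat). succ v) 0) 0
  ~> elimNat (\(p : Nat). Nat) 0 (\(ε : Nat). \(g : Nat). succ g) 0
  ~> 0
type:
  Nat


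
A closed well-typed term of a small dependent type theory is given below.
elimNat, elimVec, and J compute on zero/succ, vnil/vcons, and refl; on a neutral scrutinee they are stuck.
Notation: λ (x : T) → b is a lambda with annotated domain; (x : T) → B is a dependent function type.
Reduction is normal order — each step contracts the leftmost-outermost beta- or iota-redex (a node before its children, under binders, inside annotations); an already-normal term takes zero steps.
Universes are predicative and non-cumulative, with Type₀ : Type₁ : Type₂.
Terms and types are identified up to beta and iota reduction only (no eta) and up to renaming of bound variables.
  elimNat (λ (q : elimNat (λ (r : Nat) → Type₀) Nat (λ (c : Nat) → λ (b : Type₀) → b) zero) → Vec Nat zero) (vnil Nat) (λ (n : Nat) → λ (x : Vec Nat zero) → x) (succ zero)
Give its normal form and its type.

normal form:
  vnil Nat
the term's type:
  Vec Nat zero
observation: reduction starts at an elimNat iota-redex, and 4 normal-order steps reach the normal form.


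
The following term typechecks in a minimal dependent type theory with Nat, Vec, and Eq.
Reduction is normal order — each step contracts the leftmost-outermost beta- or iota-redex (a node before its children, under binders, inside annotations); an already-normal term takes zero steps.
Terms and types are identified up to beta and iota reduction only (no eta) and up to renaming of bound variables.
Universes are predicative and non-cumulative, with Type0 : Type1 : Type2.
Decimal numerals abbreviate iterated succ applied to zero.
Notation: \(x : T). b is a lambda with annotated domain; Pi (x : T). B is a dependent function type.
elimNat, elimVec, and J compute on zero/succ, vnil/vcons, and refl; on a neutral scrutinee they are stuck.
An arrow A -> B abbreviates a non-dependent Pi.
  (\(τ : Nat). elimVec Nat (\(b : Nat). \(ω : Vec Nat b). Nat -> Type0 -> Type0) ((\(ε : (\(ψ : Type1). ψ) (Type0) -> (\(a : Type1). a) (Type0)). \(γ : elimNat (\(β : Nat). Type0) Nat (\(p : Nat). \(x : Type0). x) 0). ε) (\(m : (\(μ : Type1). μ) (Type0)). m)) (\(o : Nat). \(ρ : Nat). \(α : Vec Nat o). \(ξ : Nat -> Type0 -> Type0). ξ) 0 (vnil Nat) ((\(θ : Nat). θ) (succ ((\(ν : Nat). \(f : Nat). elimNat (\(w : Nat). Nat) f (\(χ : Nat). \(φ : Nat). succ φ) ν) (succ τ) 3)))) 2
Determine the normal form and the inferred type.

resulting normal form:
  \(τ : Type0). τ
type:
  Type0 -> Type0


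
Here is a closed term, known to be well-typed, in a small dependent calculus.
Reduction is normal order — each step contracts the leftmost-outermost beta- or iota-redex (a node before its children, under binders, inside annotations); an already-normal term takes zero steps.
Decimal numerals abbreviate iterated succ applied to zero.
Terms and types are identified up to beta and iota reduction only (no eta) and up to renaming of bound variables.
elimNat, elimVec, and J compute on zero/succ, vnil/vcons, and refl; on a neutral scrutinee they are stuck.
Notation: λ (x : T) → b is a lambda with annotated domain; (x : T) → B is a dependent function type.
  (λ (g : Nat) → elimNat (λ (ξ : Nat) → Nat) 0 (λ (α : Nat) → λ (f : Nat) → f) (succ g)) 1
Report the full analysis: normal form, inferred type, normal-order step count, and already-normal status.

resulting normal form:
  0
type:
  Nat
steps to reach normal form (normal order): 8
started in normal form: no
first redex: a beta-redex


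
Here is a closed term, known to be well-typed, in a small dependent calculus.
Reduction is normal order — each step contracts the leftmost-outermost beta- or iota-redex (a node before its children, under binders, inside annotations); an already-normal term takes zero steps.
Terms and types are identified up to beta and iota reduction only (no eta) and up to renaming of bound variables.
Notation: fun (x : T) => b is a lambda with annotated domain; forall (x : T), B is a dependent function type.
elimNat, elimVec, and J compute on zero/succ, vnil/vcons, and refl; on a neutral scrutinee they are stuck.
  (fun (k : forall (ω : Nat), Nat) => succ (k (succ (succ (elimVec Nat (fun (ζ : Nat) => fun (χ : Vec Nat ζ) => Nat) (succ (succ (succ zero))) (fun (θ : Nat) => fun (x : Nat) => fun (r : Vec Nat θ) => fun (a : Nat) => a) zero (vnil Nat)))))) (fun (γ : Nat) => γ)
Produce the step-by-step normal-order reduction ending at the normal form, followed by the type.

normal-order reduction sequence:
  (fun (k : forall (ω : Nat), Nat) => succ (k (succ (succ (elimVec Nat (fun (ζ : Nat) => fun (χ : Vec Nat ζ) => Nat) (succ (succ (succ zero))) (fun (θ : Nat) => fun (x : Nat) => fun (r : Vec Nat θ) => fun (a : Nat) => a) zero (vnil Nat)))))) (fun (γ : Nat) => γ)
  ~> succ ((fun (k : Nat) => k) (succ (succ (elimVec Nat (fun (ω : Nat) => fun (ζ : Vec Nat ω) => Nat) (succ (succ (succ zero))) (fun (χ : Nat) => fun (θ : Nat) => fun (x : Vec Nat χ) => fun (r : Nat) => r) zero (vnil Nat)))))
  ~> succ (succ (succ (elimVec Nat (fun (k : Nat) => fun (ω : Vec Nat k) => Nat) (succ (succ (succ zero))) (fun (ζ : Nat) => fun (χ : Nat) => fun (θ : Vec Nat ζ) => fun (x : Nat) => x) zero (vnil Nat))))
  ~> succ (succ (succ (succ (succ (succ zero)))))
the term's type:
  Nat


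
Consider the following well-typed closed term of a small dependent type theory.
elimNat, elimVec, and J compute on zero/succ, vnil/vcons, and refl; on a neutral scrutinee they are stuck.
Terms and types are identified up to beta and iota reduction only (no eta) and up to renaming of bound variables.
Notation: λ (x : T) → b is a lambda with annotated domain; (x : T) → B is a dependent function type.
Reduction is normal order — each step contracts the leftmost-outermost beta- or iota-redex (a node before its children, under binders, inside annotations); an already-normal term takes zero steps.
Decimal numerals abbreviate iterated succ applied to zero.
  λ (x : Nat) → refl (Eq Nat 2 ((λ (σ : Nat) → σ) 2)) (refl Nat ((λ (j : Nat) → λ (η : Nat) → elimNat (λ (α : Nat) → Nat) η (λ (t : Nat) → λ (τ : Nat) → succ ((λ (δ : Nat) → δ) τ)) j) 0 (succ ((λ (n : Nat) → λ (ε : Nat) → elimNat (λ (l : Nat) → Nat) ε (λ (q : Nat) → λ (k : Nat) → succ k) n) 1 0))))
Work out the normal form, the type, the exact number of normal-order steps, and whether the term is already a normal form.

resulting normal form:
  λ (x : Nat) → refl (Eq Nat 2 2) (refl Nat 2)
inferred type:
  (x : Nat) → Eq (Eq Nat 2 2) (refl Nat 2) (refl Nat 2)
reduction steps (normal order): 10
started in normal form: no
first redex: a beta-redex


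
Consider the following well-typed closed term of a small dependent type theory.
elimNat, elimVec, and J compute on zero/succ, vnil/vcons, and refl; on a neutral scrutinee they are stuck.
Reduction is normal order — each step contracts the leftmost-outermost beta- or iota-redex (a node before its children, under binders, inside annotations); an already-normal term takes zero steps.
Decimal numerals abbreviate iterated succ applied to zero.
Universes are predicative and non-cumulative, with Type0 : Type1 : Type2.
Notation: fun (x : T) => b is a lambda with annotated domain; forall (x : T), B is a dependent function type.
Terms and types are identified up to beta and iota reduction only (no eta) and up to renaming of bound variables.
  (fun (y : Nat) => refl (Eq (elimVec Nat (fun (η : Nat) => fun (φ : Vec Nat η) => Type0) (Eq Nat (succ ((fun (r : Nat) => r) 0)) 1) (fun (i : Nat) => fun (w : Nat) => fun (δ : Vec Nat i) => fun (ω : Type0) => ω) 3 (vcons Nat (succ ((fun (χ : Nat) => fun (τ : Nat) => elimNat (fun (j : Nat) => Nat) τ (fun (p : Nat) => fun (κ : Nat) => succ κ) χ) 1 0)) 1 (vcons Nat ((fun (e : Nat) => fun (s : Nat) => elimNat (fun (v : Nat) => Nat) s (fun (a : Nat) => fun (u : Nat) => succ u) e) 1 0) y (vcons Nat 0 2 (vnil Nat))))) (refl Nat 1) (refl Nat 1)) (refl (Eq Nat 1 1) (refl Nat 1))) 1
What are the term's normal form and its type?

reduced normal form:
  refl (Eq (Eq Nat 1 1) (refl Nat 1) (refl Nat 1)) (refl (Eq Nat 1 1) (refl Nat 1))
inferred type:
  Eq (Eq (Eq Nat 1 1) (refl Nat 1) (refl Nat 1)) (refl (Eq Nat 1 1) (refl Nat 1)) (refl (Eq Nat 1 1) (refl Nat 1))
observation: the term reaches its normal form after 18 normal-order steps.


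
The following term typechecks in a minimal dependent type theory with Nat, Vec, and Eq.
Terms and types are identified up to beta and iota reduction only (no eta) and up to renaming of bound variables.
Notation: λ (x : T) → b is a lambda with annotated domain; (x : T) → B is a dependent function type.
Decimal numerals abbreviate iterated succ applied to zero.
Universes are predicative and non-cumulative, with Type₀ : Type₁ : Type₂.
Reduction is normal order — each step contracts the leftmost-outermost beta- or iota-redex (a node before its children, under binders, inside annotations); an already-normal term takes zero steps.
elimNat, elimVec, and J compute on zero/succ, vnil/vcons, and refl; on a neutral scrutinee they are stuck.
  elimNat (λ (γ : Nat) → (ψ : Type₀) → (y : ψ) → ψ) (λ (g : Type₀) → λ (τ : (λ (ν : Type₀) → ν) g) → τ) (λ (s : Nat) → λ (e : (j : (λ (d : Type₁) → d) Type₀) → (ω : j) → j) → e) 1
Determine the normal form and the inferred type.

normal form:
  λ (γ : Type₀) → λ (ψ : γ) → ψ
type:
  (γ : Type₀) → (ψ : γ) → γ


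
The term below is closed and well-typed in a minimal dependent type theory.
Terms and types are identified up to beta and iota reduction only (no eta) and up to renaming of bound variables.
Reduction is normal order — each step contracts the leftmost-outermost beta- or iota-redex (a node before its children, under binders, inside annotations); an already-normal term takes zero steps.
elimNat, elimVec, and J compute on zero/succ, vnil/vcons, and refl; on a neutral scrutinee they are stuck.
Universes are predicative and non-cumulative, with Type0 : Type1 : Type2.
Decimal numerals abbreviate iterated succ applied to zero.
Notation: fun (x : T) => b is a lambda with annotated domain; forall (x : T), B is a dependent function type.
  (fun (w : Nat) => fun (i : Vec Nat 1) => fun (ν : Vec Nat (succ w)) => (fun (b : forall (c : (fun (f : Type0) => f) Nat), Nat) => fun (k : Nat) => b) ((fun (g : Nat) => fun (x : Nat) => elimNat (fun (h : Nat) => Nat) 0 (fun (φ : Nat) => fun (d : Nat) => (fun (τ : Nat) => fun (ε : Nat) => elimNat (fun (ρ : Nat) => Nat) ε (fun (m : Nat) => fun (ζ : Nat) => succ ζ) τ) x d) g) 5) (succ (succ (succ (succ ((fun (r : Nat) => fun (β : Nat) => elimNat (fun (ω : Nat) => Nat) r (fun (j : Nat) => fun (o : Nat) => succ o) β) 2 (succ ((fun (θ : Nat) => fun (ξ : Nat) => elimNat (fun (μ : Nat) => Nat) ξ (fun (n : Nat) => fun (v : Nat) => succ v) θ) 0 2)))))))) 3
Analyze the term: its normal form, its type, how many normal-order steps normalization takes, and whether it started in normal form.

normal form:
  fun (w : Vec Nat 1) => fun (i : Vec Nat 4) => fun (ν : Nat) => elimNat (fun (b : Nat) => Nat) (elimNat (fun (c : Nat) => Nat) (elimNat (fun (f : Nat) => Nat) (elimNat (fun (k : Nat) => Nat) (elimNat (fun (g : Nat) => Nat) 0 (fun (x : Nat) => fun (h : Nat) => succ h) ν) (fun (φ : Nat) => fun (d : Nat) => succ d) ν) (fun (τ : Nat) => fun (ε : Nat) => succ ε) ν) (fun (ρ : Nat) => fun (m : Nat) => succ m) ν) (fun (ζ : Nat) => fun (r : Nat) => succ r) ν
type:
  forall (w : Vec Nat 1), forall (i : Vec Nat 4), forall (ν : Nat), Nat
reduction steps (normal order): 30
term was already normal: no
first contracted redex: a beta-redex


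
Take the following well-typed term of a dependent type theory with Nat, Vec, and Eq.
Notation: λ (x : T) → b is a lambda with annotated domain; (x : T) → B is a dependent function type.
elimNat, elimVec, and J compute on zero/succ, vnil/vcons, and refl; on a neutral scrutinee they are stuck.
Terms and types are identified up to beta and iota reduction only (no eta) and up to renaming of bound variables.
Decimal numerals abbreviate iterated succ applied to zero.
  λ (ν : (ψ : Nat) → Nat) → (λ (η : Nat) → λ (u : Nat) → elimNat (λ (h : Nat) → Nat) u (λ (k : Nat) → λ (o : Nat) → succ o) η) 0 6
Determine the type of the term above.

type:
  (ν : (ψ : Nat) → Nat) → Nat


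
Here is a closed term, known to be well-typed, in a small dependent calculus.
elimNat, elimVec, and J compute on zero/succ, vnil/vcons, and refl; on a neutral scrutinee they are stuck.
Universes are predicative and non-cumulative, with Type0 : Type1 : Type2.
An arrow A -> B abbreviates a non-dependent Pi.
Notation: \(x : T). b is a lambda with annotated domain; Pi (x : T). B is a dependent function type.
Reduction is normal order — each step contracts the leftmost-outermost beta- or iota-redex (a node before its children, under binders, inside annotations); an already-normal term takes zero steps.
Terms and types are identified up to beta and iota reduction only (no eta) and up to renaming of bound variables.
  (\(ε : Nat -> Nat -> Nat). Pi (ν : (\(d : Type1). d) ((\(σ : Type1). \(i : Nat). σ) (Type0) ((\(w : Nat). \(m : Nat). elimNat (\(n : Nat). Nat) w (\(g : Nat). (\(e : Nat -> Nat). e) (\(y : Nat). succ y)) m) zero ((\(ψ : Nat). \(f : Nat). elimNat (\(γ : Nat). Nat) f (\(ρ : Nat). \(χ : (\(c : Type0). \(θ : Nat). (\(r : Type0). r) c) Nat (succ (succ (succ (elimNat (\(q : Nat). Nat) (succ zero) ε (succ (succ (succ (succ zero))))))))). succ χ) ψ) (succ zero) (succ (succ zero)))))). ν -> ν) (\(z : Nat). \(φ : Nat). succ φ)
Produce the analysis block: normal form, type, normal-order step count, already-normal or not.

reduced normal form:
  Pi (ε : Type0). ε -> ε
inferred type:
  Type1
steps to reach normal form (normal order): 4
already normal: no
first contracted redex: a beta-redex


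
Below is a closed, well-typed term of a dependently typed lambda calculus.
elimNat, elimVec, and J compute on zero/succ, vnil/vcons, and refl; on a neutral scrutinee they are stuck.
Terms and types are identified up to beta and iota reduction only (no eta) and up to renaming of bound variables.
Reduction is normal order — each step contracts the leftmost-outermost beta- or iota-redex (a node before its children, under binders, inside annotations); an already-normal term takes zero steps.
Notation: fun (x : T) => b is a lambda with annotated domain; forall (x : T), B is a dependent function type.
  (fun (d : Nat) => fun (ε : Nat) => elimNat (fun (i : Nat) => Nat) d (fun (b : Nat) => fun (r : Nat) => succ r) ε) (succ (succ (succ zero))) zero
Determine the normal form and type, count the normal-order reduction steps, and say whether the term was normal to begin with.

normal form:
  succ (succ (succ zero))
the term's type:
  Nat
reduction steps (normal order): 3
already normal: no
first contracted redex: a beta-redex


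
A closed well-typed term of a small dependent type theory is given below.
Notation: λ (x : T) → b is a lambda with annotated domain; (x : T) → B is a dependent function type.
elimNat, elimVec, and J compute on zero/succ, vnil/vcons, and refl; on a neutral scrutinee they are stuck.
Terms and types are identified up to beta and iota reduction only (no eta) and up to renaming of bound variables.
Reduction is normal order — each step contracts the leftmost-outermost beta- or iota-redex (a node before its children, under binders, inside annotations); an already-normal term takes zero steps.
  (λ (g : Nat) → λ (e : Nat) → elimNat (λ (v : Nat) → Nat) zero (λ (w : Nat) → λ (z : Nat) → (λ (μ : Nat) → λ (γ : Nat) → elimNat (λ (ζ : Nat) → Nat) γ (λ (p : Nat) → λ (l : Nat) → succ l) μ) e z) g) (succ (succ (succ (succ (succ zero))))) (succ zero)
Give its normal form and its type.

resulting normal form:
  succ (succ (succ (succ (succ zero))))
type:
  Nat
observation: contracting a beta-redex first, the term normalizes in 48 steps.


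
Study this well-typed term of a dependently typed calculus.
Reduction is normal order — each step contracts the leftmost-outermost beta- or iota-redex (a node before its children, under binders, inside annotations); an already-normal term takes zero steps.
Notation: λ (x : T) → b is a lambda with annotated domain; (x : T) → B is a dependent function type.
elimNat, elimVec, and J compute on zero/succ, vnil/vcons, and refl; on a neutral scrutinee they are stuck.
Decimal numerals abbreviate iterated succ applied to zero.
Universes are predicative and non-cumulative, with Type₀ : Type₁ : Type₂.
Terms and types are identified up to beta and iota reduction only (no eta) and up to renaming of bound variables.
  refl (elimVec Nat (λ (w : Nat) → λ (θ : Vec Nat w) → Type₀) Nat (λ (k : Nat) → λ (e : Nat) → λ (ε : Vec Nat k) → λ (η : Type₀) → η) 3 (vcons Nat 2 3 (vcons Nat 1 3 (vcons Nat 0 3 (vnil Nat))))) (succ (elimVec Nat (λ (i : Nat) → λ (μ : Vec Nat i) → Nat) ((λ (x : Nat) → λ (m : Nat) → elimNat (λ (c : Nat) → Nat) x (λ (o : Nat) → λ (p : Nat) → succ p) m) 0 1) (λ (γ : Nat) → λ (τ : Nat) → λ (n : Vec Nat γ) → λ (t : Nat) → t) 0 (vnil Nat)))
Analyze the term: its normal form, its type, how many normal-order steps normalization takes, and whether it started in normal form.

normal form:
  refl Nat 2
the term's type:
  Eq Nat 2 2
steps to reach normal form (normal order): 23
term was already normal: no
first redex: an elimVec iota-redex


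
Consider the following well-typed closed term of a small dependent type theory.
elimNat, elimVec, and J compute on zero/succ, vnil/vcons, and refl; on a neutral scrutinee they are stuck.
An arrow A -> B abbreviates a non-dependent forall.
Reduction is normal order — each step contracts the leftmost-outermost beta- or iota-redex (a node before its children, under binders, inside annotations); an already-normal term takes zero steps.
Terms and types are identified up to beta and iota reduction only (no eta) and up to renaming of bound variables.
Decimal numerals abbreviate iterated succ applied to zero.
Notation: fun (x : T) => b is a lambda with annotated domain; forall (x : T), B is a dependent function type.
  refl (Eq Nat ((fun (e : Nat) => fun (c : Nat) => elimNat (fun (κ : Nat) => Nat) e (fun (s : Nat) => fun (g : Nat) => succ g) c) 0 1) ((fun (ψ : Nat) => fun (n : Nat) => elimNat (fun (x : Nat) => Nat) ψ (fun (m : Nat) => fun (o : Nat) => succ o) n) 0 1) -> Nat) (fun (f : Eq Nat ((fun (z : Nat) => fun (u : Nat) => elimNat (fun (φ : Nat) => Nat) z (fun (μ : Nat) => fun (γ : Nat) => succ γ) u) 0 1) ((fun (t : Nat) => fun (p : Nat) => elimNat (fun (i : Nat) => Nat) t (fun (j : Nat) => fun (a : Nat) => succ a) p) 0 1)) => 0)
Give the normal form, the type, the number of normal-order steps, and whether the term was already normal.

resulting normal form:
  refl (Eq Nat 1 1 -> Nat) (fun (e : Eq Nat 1 1) => 0)
inferred type:
  Eq (Eq Nat 1 1 -> Nat) (fun (e : Eq Nat 1 1) => 0) (fun (c : Eq Nat 1 1) => 0)
steps to reach normal form (normal order): 24
started in normal form: no
first redex: a beta-redex


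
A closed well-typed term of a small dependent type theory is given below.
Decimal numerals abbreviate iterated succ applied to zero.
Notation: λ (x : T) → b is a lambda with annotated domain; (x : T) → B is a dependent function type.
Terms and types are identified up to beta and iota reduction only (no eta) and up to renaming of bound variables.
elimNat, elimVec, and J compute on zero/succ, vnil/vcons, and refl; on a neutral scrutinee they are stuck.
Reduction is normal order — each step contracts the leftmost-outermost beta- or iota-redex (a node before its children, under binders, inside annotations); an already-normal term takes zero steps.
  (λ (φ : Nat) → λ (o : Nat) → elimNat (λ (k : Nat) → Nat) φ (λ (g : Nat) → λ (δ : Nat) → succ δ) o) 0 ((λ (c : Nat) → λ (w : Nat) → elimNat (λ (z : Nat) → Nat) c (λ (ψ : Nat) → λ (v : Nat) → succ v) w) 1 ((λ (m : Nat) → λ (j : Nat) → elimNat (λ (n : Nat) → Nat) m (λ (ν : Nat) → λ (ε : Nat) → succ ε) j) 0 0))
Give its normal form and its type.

resulting normal form:
  1
inferred type:
  Nat
observation: normalization takes exactly 12 steps under the normal-order strategy.


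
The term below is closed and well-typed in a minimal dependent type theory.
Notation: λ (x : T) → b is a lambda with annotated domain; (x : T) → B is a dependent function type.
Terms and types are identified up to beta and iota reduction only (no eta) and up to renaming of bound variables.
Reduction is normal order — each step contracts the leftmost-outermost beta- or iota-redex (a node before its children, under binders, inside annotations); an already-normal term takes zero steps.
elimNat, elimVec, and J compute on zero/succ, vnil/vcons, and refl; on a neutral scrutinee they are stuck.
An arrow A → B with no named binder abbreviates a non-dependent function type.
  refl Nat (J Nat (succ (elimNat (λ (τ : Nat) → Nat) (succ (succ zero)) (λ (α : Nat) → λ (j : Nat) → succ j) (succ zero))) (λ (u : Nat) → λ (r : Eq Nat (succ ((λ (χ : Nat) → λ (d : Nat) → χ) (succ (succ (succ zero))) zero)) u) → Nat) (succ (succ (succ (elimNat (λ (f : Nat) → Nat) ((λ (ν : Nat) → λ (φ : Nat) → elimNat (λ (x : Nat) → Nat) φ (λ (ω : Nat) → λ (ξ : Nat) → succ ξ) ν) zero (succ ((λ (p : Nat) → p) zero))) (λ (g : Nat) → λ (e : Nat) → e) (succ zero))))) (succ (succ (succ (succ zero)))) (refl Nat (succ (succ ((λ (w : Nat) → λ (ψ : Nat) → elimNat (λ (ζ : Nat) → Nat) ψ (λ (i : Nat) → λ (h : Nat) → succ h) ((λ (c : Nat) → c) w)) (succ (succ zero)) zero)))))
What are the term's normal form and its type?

reduced normal form:
  refl Nat (succ (succ (succ (succ zero))))
the term's type:
  Eq Nat (succ (succ (succ (succ zero)))) (succ (succ (succ (succ zero))))


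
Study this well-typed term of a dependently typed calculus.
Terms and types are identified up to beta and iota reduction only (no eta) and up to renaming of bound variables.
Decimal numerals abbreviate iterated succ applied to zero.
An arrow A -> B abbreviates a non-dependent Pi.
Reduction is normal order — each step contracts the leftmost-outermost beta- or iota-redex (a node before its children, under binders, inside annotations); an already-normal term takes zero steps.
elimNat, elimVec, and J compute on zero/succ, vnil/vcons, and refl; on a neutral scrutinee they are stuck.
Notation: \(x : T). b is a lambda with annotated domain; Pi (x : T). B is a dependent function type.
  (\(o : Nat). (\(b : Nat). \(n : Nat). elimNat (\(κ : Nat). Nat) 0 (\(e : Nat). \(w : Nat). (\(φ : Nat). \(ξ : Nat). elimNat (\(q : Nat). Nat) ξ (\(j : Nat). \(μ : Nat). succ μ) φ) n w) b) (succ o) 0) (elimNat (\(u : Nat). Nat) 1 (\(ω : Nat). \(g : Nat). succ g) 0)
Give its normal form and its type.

normal form:
  0
type:
  Nat


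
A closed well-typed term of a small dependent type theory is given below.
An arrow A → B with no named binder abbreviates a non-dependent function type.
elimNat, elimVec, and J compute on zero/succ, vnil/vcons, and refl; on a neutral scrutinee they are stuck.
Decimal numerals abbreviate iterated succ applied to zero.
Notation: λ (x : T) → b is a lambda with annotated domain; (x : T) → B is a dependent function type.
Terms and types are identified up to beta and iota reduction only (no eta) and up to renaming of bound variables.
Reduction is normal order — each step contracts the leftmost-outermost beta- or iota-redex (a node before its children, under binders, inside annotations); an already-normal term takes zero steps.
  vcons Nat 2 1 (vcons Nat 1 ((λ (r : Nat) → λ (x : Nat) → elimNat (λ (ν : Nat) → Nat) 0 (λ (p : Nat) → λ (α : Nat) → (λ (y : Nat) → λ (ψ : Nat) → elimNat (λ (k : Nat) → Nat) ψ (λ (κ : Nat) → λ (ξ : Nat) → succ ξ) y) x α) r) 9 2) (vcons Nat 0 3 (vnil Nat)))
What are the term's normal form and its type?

resulting normal form:
  vcons Nat 2 1 (vcons Nat 1 18 (vcons Nat 0 3 (vnil Nat)))
the term's type:
  Vec Nat 3
observation: 111 normal-order steps normalize the term, beginning with a beta-redex.


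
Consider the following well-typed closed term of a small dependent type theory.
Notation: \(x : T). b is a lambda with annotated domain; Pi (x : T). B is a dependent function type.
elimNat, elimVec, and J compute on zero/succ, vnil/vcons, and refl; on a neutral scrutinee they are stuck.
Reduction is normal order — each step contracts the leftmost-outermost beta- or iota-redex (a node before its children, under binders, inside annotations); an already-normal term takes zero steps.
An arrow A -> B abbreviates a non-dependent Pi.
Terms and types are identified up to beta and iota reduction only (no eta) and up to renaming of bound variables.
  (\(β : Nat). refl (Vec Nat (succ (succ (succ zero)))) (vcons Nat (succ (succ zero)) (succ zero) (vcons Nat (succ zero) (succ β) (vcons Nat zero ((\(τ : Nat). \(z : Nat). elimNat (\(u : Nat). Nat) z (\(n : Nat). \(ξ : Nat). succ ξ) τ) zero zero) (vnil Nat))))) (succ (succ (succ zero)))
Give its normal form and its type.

normal form:
  refl (Vec Nat (succ (succ (succ zero)))) (vcons Nat (succ (succ zero)) (succ zero) (vcons Nat (succ zero) (succ (succ (succ (succ zero)))) (vcons Nat zero zero (vnil Nat))))
type:
  Eq (Vec Nat (succ (succ (succ zero)))) (vcons Nat (succ (succ zero)) (succ zero) (vcons Nat (succ zero) (succ (succ (succ (succ zero)))) (vcons Nat zero zero (vnil Nat)))) (vcons Nat (succ (succ zero)) (succ zero) (vcons Nat (succ zero) (succ (succ (succ (succ zero)))) (vcons Nat zero zero (vnil Nat))))
observation: 4 normal-order steps normalize the term, beginning with a beta-redex.


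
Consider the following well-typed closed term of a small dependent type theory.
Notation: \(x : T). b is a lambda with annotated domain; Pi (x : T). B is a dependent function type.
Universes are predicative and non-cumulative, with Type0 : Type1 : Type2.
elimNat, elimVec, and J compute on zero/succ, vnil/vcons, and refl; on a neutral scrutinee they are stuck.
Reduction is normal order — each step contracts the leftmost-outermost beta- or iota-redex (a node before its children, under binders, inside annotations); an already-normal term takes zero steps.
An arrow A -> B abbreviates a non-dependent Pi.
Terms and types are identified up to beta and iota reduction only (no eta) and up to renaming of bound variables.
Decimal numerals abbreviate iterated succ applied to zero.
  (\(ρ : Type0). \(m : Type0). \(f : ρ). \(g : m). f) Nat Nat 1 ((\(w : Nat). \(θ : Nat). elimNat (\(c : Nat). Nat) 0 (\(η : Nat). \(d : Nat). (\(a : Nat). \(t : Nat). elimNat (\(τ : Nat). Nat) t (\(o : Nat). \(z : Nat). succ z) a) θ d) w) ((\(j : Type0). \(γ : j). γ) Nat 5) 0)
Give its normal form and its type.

reduced normal form:
  1
inferred type:
  Nat


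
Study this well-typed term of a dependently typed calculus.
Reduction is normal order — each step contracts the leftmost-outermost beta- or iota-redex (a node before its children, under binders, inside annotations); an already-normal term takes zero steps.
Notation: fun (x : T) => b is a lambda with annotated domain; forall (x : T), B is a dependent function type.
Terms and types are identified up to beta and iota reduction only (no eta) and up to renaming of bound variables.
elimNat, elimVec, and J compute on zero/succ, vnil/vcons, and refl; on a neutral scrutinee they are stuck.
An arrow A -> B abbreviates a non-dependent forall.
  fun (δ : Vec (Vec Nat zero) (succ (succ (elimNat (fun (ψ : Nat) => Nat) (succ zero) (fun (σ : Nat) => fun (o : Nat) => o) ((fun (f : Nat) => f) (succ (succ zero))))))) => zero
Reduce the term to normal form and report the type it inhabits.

resulting normal form:
  fun (δ : Vec (Vec Nat zero) (succ (succ (succ zero)))) => zero
type:
  Vec (Vec Nat zero) (succ (succ (succ zero))) -> Nat
observation: contracting a beta-redex first, the term normalizes in 8 steps.


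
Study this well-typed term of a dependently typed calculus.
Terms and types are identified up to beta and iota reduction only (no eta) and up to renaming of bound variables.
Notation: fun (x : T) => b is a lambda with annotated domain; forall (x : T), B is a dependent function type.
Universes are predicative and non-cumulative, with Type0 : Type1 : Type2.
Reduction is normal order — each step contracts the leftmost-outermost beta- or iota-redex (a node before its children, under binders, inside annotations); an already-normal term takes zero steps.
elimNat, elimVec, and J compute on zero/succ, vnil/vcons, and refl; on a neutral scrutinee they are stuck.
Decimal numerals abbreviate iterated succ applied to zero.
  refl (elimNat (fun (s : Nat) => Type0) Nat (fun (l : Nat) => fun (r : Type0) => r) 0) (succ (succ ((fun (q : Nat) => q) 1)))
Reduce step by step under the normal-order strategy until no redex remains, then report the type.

normal-order reduction:
  refl (elimNat (fun (s : Nat) => Type0) Nat (fun (l : Nat) => fun (r : Type0) => r) 0) (succ (succ ((fun (q : Nat) => q) 1)))
  ~> refl Nat (succ (succ ((fun (s : Nat) => s) 1)))
  ~> refl Nat 3
inferred type:
  Eq Nat 3 3


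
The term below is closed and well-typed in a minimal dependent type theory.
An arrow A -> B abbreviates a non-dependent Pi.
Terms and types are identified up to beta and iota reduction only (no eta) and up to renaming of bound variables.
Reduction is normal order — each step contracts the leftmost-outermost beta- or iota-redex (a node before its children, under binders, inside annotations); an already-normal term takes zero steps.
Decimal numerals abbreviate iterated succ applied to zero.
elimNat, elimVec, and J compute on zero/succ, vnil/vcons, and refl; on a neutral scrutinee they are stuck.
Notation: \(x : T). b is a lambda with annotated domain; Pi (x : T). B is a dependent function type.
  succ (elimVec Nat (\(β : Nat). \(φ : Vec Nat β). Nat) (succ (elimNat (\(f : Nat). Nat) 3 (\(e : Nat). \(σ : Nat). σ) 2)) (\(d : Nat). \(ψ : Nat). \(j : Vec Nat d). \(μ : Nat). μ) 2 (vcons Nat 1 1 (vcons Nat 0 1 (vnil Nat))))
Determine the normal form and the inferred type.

normal form:
  5
the term's type:
  Nat
observation: the leftmost-outermost redex is an elimVec iota-redex, and normalization takes 18 steps.


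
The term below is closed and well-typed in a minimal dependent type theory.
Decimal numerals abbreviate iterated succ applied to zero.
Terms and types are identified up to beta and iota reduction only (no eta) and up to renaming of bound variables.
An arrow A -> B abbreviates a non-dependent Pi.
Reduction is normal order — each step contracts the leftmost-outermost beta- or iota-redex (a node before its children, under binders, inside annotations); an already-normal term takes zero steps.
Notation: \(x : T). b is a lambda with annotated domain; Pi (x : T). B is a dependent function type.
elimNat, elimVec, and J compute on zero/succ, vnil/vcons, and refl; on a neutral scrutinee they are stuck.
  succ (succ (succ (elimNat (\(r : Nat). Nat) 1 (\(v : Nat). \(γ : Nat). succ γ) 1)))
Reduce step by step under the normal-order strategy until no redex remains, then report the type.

reduction (normal order):
  succ (succ (succ (elimNat (\(r : Nat). Nat) 1 (\(v : Nat). \(γ : Nat). succ γ) 1)))
  ~> succ (succ (succ ((\(r : Nat). \(v : Nat). succ v) 0 (elimNat (\(γ : Nat). Nat) 1 (\(φ : Nat). \(ν : Nat). succ ν) 0))))
  ~> succ (succ (succ ((\(r : Nat). succ r) (elimNat (\(v : Nat). Nat) 1 (\(γ : Nat). \(φ : Nat). succ φ) 0))))
  ~> succ (succ (succ (succ (elimNat (\(r : Nat). Nat) 1 (\(v : Nat). \(γ : Nat). succ γ) 0))))
  ~> 5
type:
  Nat


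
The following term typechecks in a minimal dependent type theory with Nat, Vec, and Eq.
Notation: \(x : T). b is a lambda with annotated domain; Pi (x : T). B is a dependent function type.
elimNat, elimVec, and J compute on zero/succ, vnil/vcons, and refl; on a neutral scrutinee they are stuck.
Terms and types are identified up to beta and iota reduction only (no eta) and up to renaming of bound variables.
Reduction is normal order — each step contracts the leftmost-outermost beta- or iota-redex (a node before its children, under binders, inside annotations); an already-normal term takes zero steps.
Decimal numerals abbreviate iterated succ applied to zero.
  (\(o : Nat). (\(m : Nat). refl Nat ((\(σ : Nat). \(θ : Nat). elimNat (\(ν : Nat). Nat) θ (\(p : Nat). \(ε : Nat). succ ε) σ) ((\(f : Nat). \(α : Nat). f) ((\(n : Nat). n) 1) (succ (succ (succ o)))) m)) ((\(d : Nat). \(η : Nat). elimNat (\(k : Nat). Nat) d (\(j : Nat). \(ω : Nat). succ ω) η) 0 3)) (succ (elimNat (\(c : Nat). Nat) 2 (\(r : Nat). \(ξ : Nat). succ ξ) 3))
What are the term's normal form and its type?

reduced normal form:
  refl Nat 4
type:
  Eq Nat 4 4
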